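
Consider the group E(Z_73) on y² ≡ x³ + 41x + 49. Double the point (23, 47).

(18, 66)

tangent at (23, 47): λ = (3·23² + 41)/(2·47) ≡ 22/21. 21⁻¹ ≡ 7 (mod 73) since 21·7 = 147 ≡ 1, so λ ≡ 22·7 ≡ 8.
  x = λ² - 23 - 23 = 64 - 46 ≡ 18; y = λ·(23 - 18) - 47 ≡ 66. → (18, 66)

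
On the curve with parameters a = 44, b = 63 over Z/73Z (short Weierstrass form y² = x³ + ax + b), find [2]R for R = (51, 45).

(50, 43)

tangent at (51, 45): λ = (3·51² + 44)/(2·45) ≡ 36/17. 17⁻¹ ≡ 43 (mod 73) since 17·43 = 731 ≡ 1, so λ ≡ 36·43 ≡ 15.
  x = λ² - 51 - 51 = 225 - 102 ≡ 50; y = λ·(51 - 50) - 45 ≡ 43. → (50, 43)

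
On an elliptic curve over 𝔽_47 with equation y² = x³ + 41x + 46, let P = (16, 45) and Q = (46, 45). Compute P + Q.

(16, 45) + (46, 45). λ = (45 - 45)/(46 - 16) ≡ 0/30 mod 47. 30⁻¹ ≡ 11 (mod 47) since 30·11 = 330 ≡ 1, so λ ≡ 0.
  x = λ² - 16 - 46 = 0 - 62 ≡ 32; y = λ·(16 - 32) - 45 ≡ 2. → (32, 2)

(32, 2)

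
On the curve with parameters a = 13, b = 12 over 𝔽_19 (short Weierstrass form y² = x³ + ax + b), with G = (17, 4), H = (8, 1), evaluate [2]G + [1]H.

(11, 2)

First 2G:
Repeated addition: build up to 2G.
2G: tangent at (17, 4): λ = (3·17² + 13)/(2·4) ≡ 6/8. 8⁻¹ ≡ 12 (mod 19) since 8·12 = 96 ≡ 1, so λ ≡ 6·12 ≡ 15.
  x = λ² - 17 - 17 = 225 - 34 ≡ 1; y = λ·(17 - 1) - 4 ≡ 8. → (1, 8)
2G = (1, 8).
Finally 2G + H:
(1, 8) + (8, 1). λ = (1 - 8)/(8 - 1) ≡ 12/7 mod 19. 7⁻¹ ≡ 11 (mod 19) since 7·11 = 77 ≡ 1, so λ ≡ 18.
  x = λ² - 1 - 8 = 324 - 9 ≡ 11; y = λ·(1 - 11) - 8 ≡ 2. → (11, 2)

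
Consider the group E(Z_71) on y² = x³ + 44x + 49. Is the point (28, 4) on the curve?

y² = 4² ≡ 16; x³ + 44x + 49 = 23233 ≡ 16 (mod 71). 16 = 16.

yes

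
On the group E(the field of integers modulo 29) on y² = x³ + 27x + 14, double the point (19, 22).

(15, 13)

tangent at (19, 22): λ = (3·19² + 27)/(2·22) ≡ 8/15. 15⁻¹ ≡ 2 (mod 29) since 15·2 = 30 ≡ 1, so λ ≡ 8·2 ≡ 16.
  x = λ² - 19 - 19 = 256 - 38 ≡ 15; y = λ·(19 - 15) - 22 ≡ 13. → (15, 13)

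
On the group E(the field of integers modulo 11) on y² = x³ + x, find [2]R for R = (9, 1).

(5, 3)

tangent at (9, 1): λ = (3·9² + 1)/(2·1) ≡ 2/2. 2⁻¹ ≡ 6 (mod 11) since 2·6 = 12 ≡ 1, so λ ≡ 2·6 ≡ 1.
  x = λ² - 9 - 9 = 1 - 18 ≡ 5; y = λ·(9 - 5) - 1 ≡ 3. → (5, 3)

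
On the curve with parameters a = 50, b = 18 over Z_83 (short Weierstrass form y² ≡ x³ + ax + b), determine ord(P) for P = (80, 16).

10

2P: tangent at (80, 16): λ = (3·80² + 50)/(2·16) ≡ 77/32. 32⁻¹ ≡ 13 (mod 83), so λ ≡ 77·13 ≡ 5.
  x = λ² - 80 - 80 = 25 - 160 ≡ 31; y = λ·(80 - 31) - 16 ≡ 63. → (31, 63)
3P: (31, 63) + (80, 16). λ = (16 - 63)/(80 - 31) ≡ 36/49 mod 83. 49⁻¹ ≡ 61 (mod 83) since 49·61 = 2989 ≡ 1, so λ ≡ 38.
  x = λ² - 31 - 80 = 1444 - 111 ≡ 5; y = λ·(31 - 5) - 63 ≡ 12. → (5, 12)
4P: (5, 12) + (80, 16). λ = (16 - 12)/(80 - 5) ≡ 4/75 mod 83. 75⁻¹ ≡ 31 (mod 83), so λ ≡ 41.
  x = λ² - 5 - 80 = 1681 - 85 ≡ 19; y = λ·(5 - 19) - 12 ≡ 78. → (19, 78)
5P: (19, 78) + (80, 16). λ = (16 - 78)/(80 - 19) ≡ 21/61 mod 83. 61⁻¹ ≡ 49 (mod 83), so λ ≡ 33.
  x = λ² - 19 - 80 = 1089 - 99 ≡ 77; y = λ·(19 - 77) - 78 ≡ 0. → (77, 0)
6P: (77, 0) + (80, 16). λ = (16 - 0)/(80 - 77) ≡ 16/3 mod 83. 3⁻¹ ≡ 28 (mod 83) since 3·28 = 84 ≡ 1, so λ ≡ 33.
  x = λ² - 77 - 80 = 1089 - 157 ≡ 19; y = λ·(77 - 19) - 0 ≡ 5. → (19, 5)
7P: (19, 5) + (80, 16). λ = (16 - 5)/(80 - 19) ≡ 11/61 mod 83. 61⁻¹ ≡ 49 (mod 83), so λ ≡ 41.
  x = λ² - 19 - 80 = 1681 - 99 ≡ 5; y = λ·(19 - 5) - 5 ≡ 71. → (5, 71)
8P: (5, 71) + (80, 16). λ = (16 - 71)/(80 - 5) ≡ 28/75 mod 83. 75⁻¹ ≡ 31 (mod 83), so λ ≡ 38.
  x = λ² - 5 - 80 = 1444 - 85 ≡ 31; y = λ·(5 - 31) - 71 ≡ 20. → (31, 20)
9P: (31, 20) + (80, 16). λ = (16 - 20)/(80 - 31) ≡ 79/49 mod 83. 49⁻¹ ≡ 61 (mod 83) since 49·61 = 2989 ≡ 1, so λ ≡ 5.
  x = λ² - 31 - 80 = 25 - 111 ≡ 80; y = λ·(31 - 80) - 20 ≡ 67. → (80, 67)
10P: (80, 67) + (80, 16): same x and y₁ ≡ -y₂, so the sum is 𝒪.
10P = 𝒪, so the order is 10.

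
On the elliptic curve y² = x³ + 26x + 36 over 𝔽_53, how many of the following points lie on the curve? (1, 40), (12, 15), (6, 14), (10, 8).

(1, 40): 40² ≡ 10, rhs ≡ 10 → on.
(12, 15): 15² ≡ 13, rhs ≡ 9 → off.
(6, 14): 14² ≡ 37, rhs ≡ 37 → on.
(10, 8): 8² ≡ 11, rhs ≡ 24 → off.

2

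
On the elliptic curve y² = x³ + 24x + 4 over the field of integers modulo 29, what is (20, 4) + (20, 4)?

(24, 22)

tangent at (20, 4): λ = (3·20² + 24)/(2·4) ≡ 6/8. 8⁻¹ ≡ 11 (mod 29) since 8·11 = 88 ≡ 1, so λ ≡ 6·11 ≡ 8.
  x = λ² - 20 - 20 = 64 - 40 ≡ 24; y = λ·(20 - 24) - 4 ≡ 22. → (24, 22)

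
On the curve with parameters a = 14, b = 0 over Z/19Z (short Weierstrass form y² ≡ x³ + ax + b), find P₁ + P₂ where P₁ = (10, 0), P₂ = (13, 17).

(7, 17)

(10, 0) + (13, 17). λ = (17 - 0)/(13 - 10) ≡ 17/3 mod 19. 3⁻¹ ≡ 13 (mod 19) since 3·13 = 39 ≡ 1, so λ ≡ 12.
  x = λ² - 10 - 13 = 144 - 23 ≡ 7; y = λ·(10 - 7) - 0 ≡ 17. → (7, 17)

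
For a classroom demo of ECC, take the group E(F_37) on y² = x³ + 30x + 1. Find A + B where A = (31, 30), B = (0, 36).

(31, 30) + (0, 36). λ = (36 - 30)/(0 - 31) ≡ 6/6 mod 37. 6⁻¹ ≡ 31 (mod 37), so λ ≡ 1.
  x = λ² - 31 - 0 = 1 - 31 ≡ 7; y = λ·(31 - 7) - 30 ≡ 31. → (7, 31)

(7, 31)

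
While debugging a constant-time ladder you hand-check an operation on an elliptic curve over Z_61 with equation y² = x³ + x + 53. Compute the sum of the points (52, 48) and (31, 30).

(36, 18)

(52, 48) + (31, 30). λ = (30 - 48)/(31 - 52) ≡ 43/40 mod 61. 40⁻¹ ≡ 29 (mod 61) since 40·29 = 1160 ≡ 1, so λ ≡ 27.
  x = λ² - 52 - 31 = 729 - 83 ≡ 36; y = λ·(52 - 36) - 48 ≡ 18. → (36, 18)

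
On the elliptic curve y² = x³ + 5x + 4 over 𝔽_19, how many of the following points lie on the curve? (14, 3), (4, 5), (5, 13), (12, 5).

1

(14, 3): 3² ≡ 9, rhs ≡ 6 → off.
(4, 5): 5² ≡ 6, rhs ≡ 12 → off.
(5, 13): 13² ≡ 17, rhs ≡ 2 → off.
(12, 5): 5² ≡ 6, rhs ≡ 6 → on.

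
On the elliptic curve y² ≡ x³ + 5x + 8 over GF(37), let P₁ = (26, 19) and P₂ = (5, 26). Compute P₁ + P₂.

(2, 10)

(26, 19) + (5, 26). λ = (26 - 19)/(5 - 26) ≡ 7/16 mod 37. 16⁻¹ ≡ 7 (mod 37), so λ ≡ 12.
  x = λ² - 26 - 5 = 144 - 31 ≡ 2; y = λ·(26 - 2) - 19 ≡ 10. → (2, 10)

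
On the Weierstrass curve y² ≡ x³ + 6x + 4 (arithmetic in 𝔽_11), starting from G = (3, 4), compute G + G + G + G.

(4, 9)

Double-and-add on 4 = (100)₂. Start with G = (3, 4) for the leading 1-bit.
double: tangent at (3, 4): λ = (3·3² + 6)/(2·4) ≡ 0/8. 8⁻¹ ≡ 7 (mod 11) since 8·7 = 56 ≡ 1, so λ ≡ 0·7 ≡ 0.
  x = λ² - 3 - 3 = 0 - 6 ≡ 5; y = λ·(3 - 5) - 4 ≡ 7. → (5, 7)
double: tangent at (5, 7): λ = (3·5² + 6)/(2·7) ≡ 4/3. 3⁻¹ ≡ 4 (mod 11) since 3·4 = 12 ≡ 1, so λ ≡ 4·4 ≡ 5.
  x = λ² - 5 - 5 = 25 - 10 ≡ 4; y = λ·(5 - 4) - 7 ≡ 9. → (4, 9)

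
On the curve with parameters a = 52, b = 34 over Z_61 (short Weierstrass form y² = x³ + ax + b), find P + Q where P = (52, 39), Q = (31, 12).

(52, 39) + (31, 12). λ = (12 - 39)/(31 - 52) ≡ 34/40 mod 61. 40⁻¹ ≡ 29 (mod 61), so λ ≡ 10.
  x = λ² - 52 - 31 = 100 - 83 ≡ 17; y = λ·(52 - 17) - 39 ≡ 6. → (17, 6)

(17, 6)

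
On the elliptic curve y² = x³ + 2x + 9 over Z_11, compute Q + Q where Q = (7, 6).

(0, 3)

tangent at (7, 6): λ = (3·7² + 2)/(2·6) ≡ 6/1. 1⁻¹ ≡ 1 (mod 11), so λ ≡ 6·1 ≡ 6.
  x = λ² - 7 - 7 = 36 - 14 ≡ 0; y = λ·(7 - 0) - 6 ≡ 3. → (0, 3)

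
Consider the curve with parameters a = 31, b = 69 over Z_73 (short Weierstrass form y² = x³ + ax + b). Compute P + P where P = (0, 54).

(54, 40)

tangent at (0, 54): λ = (3·0² + 31)/(2·54) ≡ 31/35. 35⁻¹ ≡ 48 (mod 73) since 35·48 = 1680 ≡ 1, so λ ≡ 31·48 ≡ 28.
  x = λ² - 0 - 0 = 784 - 0 ≡ 54; y = λ·(0 - 54) - 54 ≡ 40. → (54, 40)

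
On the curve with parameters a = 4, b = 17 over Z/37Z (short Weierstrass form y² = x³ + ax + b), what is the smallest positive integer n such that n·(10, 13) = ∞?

2P: tangent at (10, 13): λ = (3·10² + 4)/(2·13) ≡ 8/26. 26⁻¹ ≡ 10 (mod 37), so λ ≡ 8·10 ≡ 6.
  x = λ² - 10 - 10 = 36 - 20 ≡ 16; y = λ·(10 - 16) - 13 ≡ 25. → (16, 25)
3P: (16, 25) + (10, 13). λ = (13 - 25)/(10 - 16) ≡ 25/31 mod 37. 31⁻¹ ≡ 6 (mod 37) since 31·6 = 186 ≡ 1, so λ ≡ 2.
  x = λ² - 16 - 10 = 4 - 26 ≡ 15; y = λ·(16 - 15) - 25 ≡ 14. → (15, 14)
4P: (15, 14) + (10, 13). λ = (13 - 14)/(10 - 15) ≡ 36/32 mod 37. 32⁻¹ ≡ 22 (mod 37), so λ ≡ 15.
  x = λ² - 15 - 10 = 225 - 25 ≡ 15; y = λ·(15 - 15) - 14 ≡ 23. → (15, 23)
5P: (15, 23) + (10, 13). λ = (13 - 23)/(10 - 15) ≡ 27/32 mod 37. 32⁻¹ ≡ 22 (mod 37), so λ ≡ 2.
  x = λ² - 15 - 10 = 4 - 25 ≡ 16; y = λ·(15 - 16) - 23 ≡ 12. → (16, 12)
6P: (16, 12) + (10, 13). λ = (13 - 12)/(10 - 16) ≡ 1/31 mod 37. 31⁻¹ ≡ 6 (mod 37) since 31·6 = 186 ≡ 1, so λ ≡ 6.
  x = λ² - 16 - 10 = 36 - 26 ≡ 10; y = λ·(16 - 10) - 12 ≡ 24. → (10, 24)
7P: (10, 24) + (10, 13): same x and y₁ ≡ -y₂, so the sum is ∞.
7P = ∞, so the order is 7.

7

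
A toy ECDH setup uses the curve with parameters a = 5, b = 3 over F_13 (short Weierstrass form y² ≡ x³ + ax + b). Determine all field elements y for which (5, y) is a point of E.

x³ + 5x + 3 = 153 ≡ 10 (mod 13).
Square roots of 10 mod 13: 6 and 7 (since 6² = 36 ≡ 10).

6, 7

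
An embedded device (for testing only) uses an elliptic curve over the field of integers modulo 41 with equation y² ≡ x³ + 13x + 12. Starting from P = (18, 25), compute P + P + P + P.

(12, 25)

Double-and-add on 4 = (100)₂. Start with P = (18, 25) for the leading 1-bit.
double: tangent at (18, 25): λ = (3·18² + 13)/(2·25) ≡ 1/9. 9⁻¹ ≡ 32 (mod 41) since 9·32 = 288 ≡ 1, so λ ≡ 1·32 ≡ 32.
  x = λ² - 18 - 18 = 1024 - 36 ≡ 4; y = λ·(18 - 4) - 25 ≡ 13. → (4, 13)
double: tangent at (4, 13): λ = (3·4² + 13)/(2·13) ≡ 20/26. 26⁻¹ ≡ 30 (mod 41), so λ ≡ 20·30 ≡ 26.
  x = λ² - 4 - 4 = 676 - 8 ≡ 12; y = λ·(4 - 12) - 13 ≡ 25. → (12, 25)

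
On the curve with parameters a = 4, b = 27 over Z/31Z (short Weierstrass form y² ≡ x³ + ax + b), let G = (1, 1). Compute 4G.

(20, 4)

Repeated addition: build up to 4G.
2G: tangent at (1, 1): λ = (3·1² + 4)/(2·1) ≡ 7/2. 2⁻¹ ≡ 16 (mod 31), so λ ≡ 7·16 ≡ 19.
  x = λ² - 1 - 1 = 361 - 2 ≡ 18; y = λ·(1 - 18) - 1 ≡ 17. → (18, 17)
3G: (18, 17) + (1, 1). λ = (1 - 17)/(1 - 18) ≡ 15/14 mod 31. 14⁻¹ ≡ 20 (mod 31), so λ ≡ 21.
  x = λ² - 18 - 1 = 441 - 19 ≡ 19; y = λ·(18 - 19) - 17 ≡ 24. → (19, 24)
4G: (19, 24) + (1, 1). λ = (1 - 24)/(1 - 19) ≡ 8/13 mod 31. 13⁻¹ ≡ 12 (mod 31), so λ ≡ 3.
  x = λ² - 19 - 1 = 9 - 20 ≡ 20; y = λ·(19 - 20) - 24 ≡ 4. → (20, 4)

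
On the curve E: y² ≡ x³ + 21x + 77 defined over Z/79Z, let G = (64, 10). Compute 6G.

(29, 43)

Double-and-add on 6 = (110)₂. Start with G = (64, 10) for the leading 1-bit.
double: tangent at (64, 10): λ = (3·64² + 21)/(2·10) ≡ 64/20. 20⁻¹ ≡ 4 (mod 79) since 20·4 = 80 ≡ 1, so λ ≡ 64·4 ≡ 19.
  x = λ² - 64 - 64 = 361 - 128 ≡ 75; y = λ·(64 - 75) - 10 ≡ 18. → (75, 18)
add G: (75, 18) + (64, 10). λ = (10 - 18)/(64 - 75) ≡ 71/68 mod 79. 68⁻¹ ≡ 43 (mod 79) since 68·43 = 2924 ≡ 1, so λ ≡ 51.
  x = λ² - 75 - 64 = 2601 - 139 ≡ 13; y = λ·(75 - 13) - 18 ≡ 63. → (13, 63)
double: tangent at (13, 63): λ = (3·13² + 21)/(2·63) ≡ 54/47. 47⁻¹ ≡ 37 (mod 79), so λ ≡ 54·37 ≡ 23.
  x = λ² - 13 - 13 = 529 - 26 ≡ 29; y = λ·(13 - 29) - 63 ≡ 43. → (29, 43)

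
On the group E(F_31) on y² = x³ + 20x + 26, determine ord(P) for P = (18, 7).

12

2P: tangent at (18, 7): λ = (3·18² + 20)/(2·7) ≡ 0/14. 14⁻¹ ≡ 20 (mod 31) since 14·20 = 280 ≡ 1, so λ ≡ 0·20 ≡ 0.
  x = λ² - 18 - 18 = 0 - 36 ≡ 26; y = λ·(18 - 26) - 7 ≡ 24. → (26, 24)
3P: (26, 24) + (18, 7). λ = (7 - 24)/(18 - 26) ≡ 14/23 mod 31. 23⁻¹ ≡ 27 (mod 31) since 23·27 = 621 ≡ 1, so λ ≡ 6.
  x = λ² - 26 - 18 = 36 - 44 ≡ 23; y = λ·(26 - 23) - 24 ≡ 25. → (23, 25)
4P: (23, 25) + (18, 7). λ = (7 - 25)/(18 - 23) ≡ 13/26 mod 31. 26⁻¹ ≡ 6 (mod 31), so λ ≡ 16.
  x = λ² - 23 - 18 = 256 - 41 ≡ 29; y = λ·(23 - 29) - 25 ≡ 3. → (29, 3)
5P: (29, 3) + (18, 7). λ = (7 - 3)/(18 - 29) ≡ 4/20 mod 31. 20⁻¹ ≡ 14 (mod 31) since 20·14 = 280 ≡ 1, so λ ≡ 25.
  x = λ² - 29 - 18 = 625 - 47 ≡ 20; y = λ·(29 - 20) - 3 ≡ 5. → (20, 5)
6P: (20, 5) + (18, 7). λ = (7 - 5)/(18 - 20) ≡ 2/29 mod 31. 29⁻¹ ≡ 15 (mod 31) since 29·15 = 435 ≡ 1, so λ ≡ 30.
  x = λ² - 20 - 18 = 900 - 38 ≡ 25; y = λ·(20 - 25) - 5 ≡ 0. → (25, 0)
7P: (25, 0) + (18, 7). λ = (7 - 0)/(18 - 25) ≡ 7/24 mod 31. 24⁻¹ ≡ 22 (mod 31), so λ ≡ 30.
  x = λ² - 25 - 18 = 900 - 43 ≡ 20; y = λ·(25 - 20) - 0 ≡ 26. → (20, 26)
8P: (20, 26) + (18, 7). λ = (7 - 26)/(18 - 20) ≡ 12/29 mod 31. 29⁻¹ ≡ 15 (mod 31), so λ ≡ 25.
  x = λ² - 20 - 18 = 625 - 38 ≡ 29; y = λ·(20 - 29) - 26 ≡ 28. → (29, 28)
9P: (29, 28) + (18, 7). λ = (7 - 28)/(18 - 29) ≡ 10/20 mod 31. 20⁻¹ ≡ 14 (mod 31), so λ ≡ 16.
  x = λ² - 29 - 18 = 256 - 47 ≡ 23; y = λ·(29 - 23) - 28 ≡ 6. → (23, 6)
10P: (23, 6) + (18, 7). λ = (7 - 6)/(18 - 23) ≡ 1/26 mod 31. 26⁻¹ ≡ 6 (mod 31) since 26·6 = 156 ≡ 1, so λ ≡ 6.
  x = λ² - 23 - 18 = 36 - 41 ≡ 26; y = λ·(23 - 26) - 6 ≡ 7. → (26, 7)
11P: (26, 7) + (18, 7). λ = (7 - 7)/(18 - 26) ≡ 0/23 mod 31. 23⁻¹ ≡ 27 (mod 31) since 23·27 = 621 ≡ 1, so λ ≡ 0.
  x = λ² - 26 - 18 = 0 - 44 ≡ 18; y = λ·(26 - 18) - 7 ≡ 24. → (18, 24)
12P: (18, 24) + (18, 7): same x and y₁ ≡ -y₂, so the sum is 𝒪.
12P = 𝒪, so the order is 12.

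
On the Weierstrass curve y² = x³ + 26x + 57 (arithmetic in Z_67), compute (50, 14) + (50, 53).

O

The two points share x = 50 and their y-coordinates satisfy 14 + 53 ≡ 0 (mod 67), so they are inverses. Their sum is the point at infinity.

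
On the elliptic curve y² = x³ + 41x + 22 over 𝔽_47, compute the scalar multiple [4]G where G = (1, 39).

(42, 31)

Repeated addition: build up to 4G.
2G: tangent at (1, 39): λ = (3·1² + 41)/(2·39) ≡ 44/31. 31⁻¹ ≡ 44 (mod 47), so λ ≡ 44·44 ≡ 9.
  x = λ² - 1 - 1 = 81 - 2 ≡ 32; y = λ·(1 - 32) - 39 ≡ 11. → (32, 11)
3G: (32, 11) + (1, 39). λ = (39 - 11)/(1 - 32) ≡ 28/16 mod 47. 16⁻¹ ≡ 3 (mod 47) since 16·3 = 48 ≡ 1, so λ ≡ 37.
  x = λ² - 32 - 1 = 1369 - 33 ≡ 20; y = λ·(32 - 20) - 11 ≡ 10. → (20, 10)
4G: (20, 10) + (1, 39). λ = (39 - 10)/(1 - 20) ≡ 29/28 mod 47. 28⁻¹ ≡ 42 (mod 47), so λ ≡ 43.
  x = λ² - 20 - 1 = 1849 - 21 ≡ 42; y = λ·(20 - 42) - 10 ≡ 31. → (42, 31)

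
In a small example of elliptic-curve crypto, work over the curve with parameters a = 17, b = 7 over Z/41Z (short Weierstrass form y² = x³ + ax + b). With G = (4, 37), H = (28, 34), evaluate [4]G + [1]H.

First 4G:
Repeated addition: build up to 4G.
2G: tangent at (4, 37): λ = (3·4² + 17)/(2·37) ≡ 24/33. 33⁻¹ ≡ 5 (mod 41), so λ ≡ 24·5 ≡ 38.
  x = λ² - 4 - 4 = 1444 - 8 ≡ 1; y = λ·(4 - 1) - 37 ≡ 36. → (1, 36)
3G: (1, 36) + (4, 37). λ = (37 - 36)/(4 - 1) ≡ 1/3 mod 41. 3⁻¹ ≡ 14 (mod 41), so λ ≡ 14.
  x = λ² - 1 - 4 = 196 - 5 ≡ 27; y = λ·(1 - 27) - 36 ≡ 10. → (27, 10)
4G: (27, 10) + (4, 37). λ = (37 - 10)/(4 - 27) ≡ 27/18 mod 41. 18⁻¹ ≡ 16 (mod 41) since 18·16 = 288 ≡ 1, so λ ≡ 22.
  x = λ² - 27 - 4 = 484 - 31 ≡ 2; y = λ·(27 - 2) - 10 ≡ 7. → (2, 7)
4G = (2, 7).
Finally 4G + H:
(2, 7) + (28, 34). λ = (34 - 7)/(28 - 2) ≡ 27/26 mod 41. 26⁻¹ ≡ 30 (mod 41) since 26·30 = 780 ≡ 1, so λ ≡ 31.
  x = λ² - 2 - 28 = 961 - 30 ≡ 29; y = λ·(2 - 29) - 7 ≡ 17. → (29, 17)

(29, 17)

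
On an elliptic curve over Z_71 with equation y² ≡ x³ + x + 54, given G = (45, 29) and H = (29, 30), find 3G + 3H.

First 3G:
Repeated addition: build up to 3G.
2G: tangent at (45, 29): λ = (3·45² + 1)/(2·29) ≡ 41/58. 58⁻¹ ≡ 60 (mod 71) since 58·60 = 3480 ≡ 1, so λ ≡ 41·60 ≡ 46.
  x = λ² - 45 - 45 = 2116 - 90 ≡ 38; y = λ·(45 - 38) - 29 ≡ 9. → (38, 9)
3G: (38, 9) + (45, 29). λ = (29 - 9)/(45 - 38) ≡ 20/7 mod 71. 7⁻¹ ≡ 61 (mod 71), so λ ≡ 13.
  x = λ² - 38 - 45 = 169 - 83 ≡ 15; y = λ·(38 - 15) - 9 ≡ 6. → (15, 6)
3G = (15, 6).
Next 3H:
Repeated addition: build up to 3H.
2H: tangent at (29, 30): λ = (3·29² + 1)/(2·30) ≡ 39/60. 60⁻¹ ≡ 58 (mod 71), so λ ≡ 39·58 ≡ 61.
  x = λ² - 29 - 29 = 3721 - 58 ≡ 42; y = λ·(29 - 42) - 30 ≡ 29. → (42, 29)
3H: (42, 29) + (29, 30). λ = (30 - 29)/(29 - 42) ≡ 1/58 mod 71. 58⁻¹ ≡ 60 (mod 71), so λ ≡ 60.
  x = λ² - 42 - 29 = 3600 - 71 ≡ 50; y = λ·(42 - 50) - 29 ≡ 59. → (50, 59)
3H = (50, 59).
Finally 3G + 3H:
(15, 6) + (50, 59). λ = (59 - 6)/(50 - 15) ≡ 53/35 mod 71. 35⁻¹ ≡ 69 (mod 71), so λ ≡ 36.
  x = λ² - 15 - 50 = 1296 - 65 ≡ 24; y = λ·(15 - 24) - 6 ≡ 25. → (24, 25)

(24, 25)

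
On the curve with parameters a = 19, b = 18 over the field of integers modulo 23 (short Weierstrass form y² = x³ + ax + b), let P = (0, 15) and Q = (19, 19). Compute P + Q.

(0, 15) + (19, 19). λ = (19 - 15)/(19 - 0) ≡ 4/19 mod 23. 19⁻¹ ≡ 17 (mod 23), so λ ≡ 22.
  x = λ² - 0 - 19 = 484 - 19 ≡ 5; y = λ·(0 - 5) - 15 ≡ 13. → (5, 13)

(5, 13)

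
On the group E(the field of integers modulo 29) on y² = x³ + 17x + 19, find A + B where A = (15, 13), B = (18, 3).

(15, 13) + (18, 3). λ = (3 - 13)/(18 - 15) ≡ 19/3 mod 29. 3⁻¹ ≡ 10 (mod 29) since 3·10 = 30 ≡ 1, so λ ≡ 16.
  x = λ² - 15 - 18 = 256 - 33 ≡ 20; y = λ·(15 - 20) - 13 ≡ 23. → (20, 23)

(20, 23)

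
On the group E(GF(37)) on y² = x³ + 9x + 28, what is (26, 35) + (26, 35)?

(13, 14)

tangent at (26, 35): λ = (3·26² + 9)/(2·35) ≡ 2/33. 33⁻¹ ≡ 9 (mod 37), so λ ≡ 2·9 ≡ 18.
  x = λ² - 26 - 26 = 324 - 52 ≡ 13; y = λ·(26 - 13) - 35 ≡ 14. → (13, 14)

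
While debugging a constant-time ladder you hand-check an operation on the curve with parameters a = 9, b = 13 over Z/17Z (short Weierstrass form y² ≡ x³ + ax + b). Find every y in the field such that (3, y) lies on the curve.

4, 13

x³ + 9x + 13 = 67 ≡ 16 (mod 17).
Square roots of 16 mod 17: 4 and 13 (since 4² = 16 ≡ 16).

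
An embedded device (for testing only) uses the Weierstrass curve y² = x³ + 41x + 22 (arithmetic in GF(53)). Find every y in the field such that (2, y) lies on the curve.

18, 35

x³ + 41x + 22 = 112 ≡ 6 (mod 53).
Square roots of 6 mod 53: 18 and 35 (since 18² = 324 ≡ 6).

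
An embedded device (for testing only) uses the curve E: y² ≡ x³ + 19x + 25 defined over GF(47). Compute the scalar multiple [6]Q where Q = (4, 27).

Double-and-add on 6 = (110)₂. Start with Q = (4, 27) for the leading 1-bit.
double: tangent at (4, 27): λ = (3·4² + 19)/(2·27) ≡ 20/7. 7⁻¹ ≡ 27 (mod 47) since 7·27 = 189 ≡ 1, so λ ≡ 20·27 ≡ 23.
  x = λ² - 4 - 4 = 529 - 8 ≡ 4; y = λ·(4 - 4) - 27 ≡ 20. → (4, 20)
add Q: (4, 20) + (4, 27): same x and y₁ ≡ -y₂, so the sum is ∞.
double: ∞ + ∞ = ∞ (identity).

O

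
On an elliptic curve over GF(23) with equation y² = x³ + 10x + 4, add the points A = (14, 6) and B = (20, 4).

(14, 6) + (20, 4). λ = (4 - 6)/(20 - 14) ≡ 21/6 mod 23. 6⁻¹ ≡ 4 (mod 23), so λ ≡ 15.
  x = λ² - 14 - 20 = 225 - 34 ≡ 7; y = λ·(14 - 7) - 6 ≡ 7. → (7, 7)

(7, 7)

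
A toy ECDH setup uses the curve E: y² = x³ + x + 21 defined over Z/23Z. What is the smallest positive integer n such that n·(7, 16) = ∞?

2P: tangent at (7, 16): λ = (3·7² + 1)/(2·16) ≡ 10/9. 9⁻¹ ≡ 18 (mod 23), so λ ≡ 10·18 ≡ 19.
  x = λ² - 7 - 7 = 361 - 14 ≡ 2; y = λ·(7 - 2) - 16 ≡ 10. → (2, 10)
3P: (2, 10) + (7, 16). λ = (16 - 10)/(7 - 2) ≡ 6/5 mod 23. 5⁻¹ ≡ 14 (mod 23), so λ ≡ 15.
  x = λ² - 2 - 7 = 225 - 9 ≡ 9; y = λ·(2 - 9) - 10 ≡ 0. → (9, 0)
4P: (9, 0) + (7, 16). λ = (16 - 0)/(7 - 9) ≡ 16/21 mod 23. 21⁻¹ ≡ 11 (mod 23), so λ ≡ 15.
  x = λ² - 9 - 7 = 225 - 16 ≡ 2; y = λ·(9 - 2) - 0 ≡ 13. → (2, 13)
5P: (2, 13) + (7, 16). λ = (16 - 13)/(7 - 2) ≡ 3/5 mod 23. 5⁻¹ ≡ 14 (mod 23) since 5·14 = 70 ≡ 1, so λ ≡ 19.
  x = λ² - 2 - 7 = 361 - 9 ≡ 7; y = λ·(2 - 7) - 13 ≡ 7. → (7, 7)
6P: (7, 7) + (7, 16): same x and y₁ ≡ -y₂, so the sum is ∞.
6P = ∞, so the order is 6.

6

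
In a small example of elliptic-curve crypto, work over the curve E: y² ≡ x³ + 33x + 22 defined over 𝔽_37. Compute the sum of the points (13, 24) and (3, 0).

(13, 24) + (3, 0). λ = (0 - 24)/(3 - 13) ≡ 13/27 mod 37. 27⁻¹ ≡ 11 (mod 37), so λ ≡ 32.
  x = λ² - 13 - 3 = 1024 - 16 ≡ 9; y = λ·(13 - 9) - 24 ≡ 30. → (9, 30)

(9, 30)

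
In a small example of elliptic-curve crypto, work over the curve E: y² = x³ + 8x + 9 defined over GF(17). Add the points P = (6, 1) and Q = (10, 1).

(6, 1) + (10, 1). λ = (1 - 1)/(10 - 6) ≡ 0/4 mod 17. 4⁻¹ ≡ 13 (mod 17), so λ ≡ 0.
  x = λ² - 6 - 10 = 0 - 16 ≡ 1; y = λ·(6 - 1) - 1 ≡ 16. → (1, 16)

(1, 16)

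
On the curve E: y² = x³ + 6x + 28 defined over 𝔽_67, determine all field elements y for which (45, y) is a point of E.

13, 54

x³ + 6x + 28 = 91423 ≡ 35 (mod 67).
Square roots of 35 mod 67: 13 and 54 (since 13² = 169 ≡ 35).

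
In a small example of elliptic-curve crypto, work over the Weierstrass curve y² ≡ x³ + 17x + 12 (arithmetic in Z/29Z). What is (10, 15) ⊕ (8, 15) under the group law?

(11, 14)

(10, 15) + (8, 15). λ = (15 - 15)/(8 - 10) ≡ 0/27 mod 29. 27⁻¹ ≡ 14 (mod 29), so λ ≡ 0.
  x = λ² - 10 - 8 = 0 - 18 ≡ 11; y = λ·(10 - 11) - 15 ≡ 14. → (11, 14)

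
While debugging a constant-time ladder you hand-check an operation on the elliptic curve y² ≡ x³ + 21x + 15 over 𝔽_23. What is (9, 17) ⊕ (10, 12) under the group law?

(6, 14)

(9, 17) + (10, 12). λ = (12 - 17)/(10 - 9) ≡ 18/1 mod 23. 1⁻¹ ≡ 1 (mod 23), so λ ≡ 18.
  x = λ² - 9 - 10 = 324 - 19 ≡ 6; y = λ·(9 - 6) - 17 ≡ 14. → (6, 14)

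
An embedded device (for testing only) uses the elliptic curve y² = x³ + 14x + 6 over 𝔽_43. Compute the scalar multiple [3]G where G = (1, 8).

Repeated addition: build up to 3G.
2G: tangent at (1, 8): λ = (3·1² + 14)/(2·8) ≡ 17/16. 16⁻¹ ≡ 35 (mod 43), so λ ≡ 17·35 ≡ 36.
  x = λ² - 1 - 1 = 1296 - 2 ≡ 4; y = λ·(1 - 4) - 8 ≡ 13. → (4, 13)
3G: (4, 13) + (1, 8). λ = (8 - 13)/(1 - 4) ≡ 38/40 mod 43. 40⁻¹ ≡ 14 (mod 43) since 40·14 = 560 ≡ 1, so λ ≡ 16.
  x = λ² - 4 - 1 = 256 - 5 ≡ 36; y = λ·(4 - 36) - 13 ≡ 34. → (36, 34)

(36, 34)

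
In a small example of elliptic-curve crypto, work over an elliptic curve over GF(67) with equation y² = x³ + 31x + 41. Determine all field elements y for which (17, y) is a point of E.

11, 56

x³ + 31x + 41 = 5481 ≡ 54 (mod 67).
Square roots of 54 mod 67: 11 and 56 (since 11² = 121 ≡ 54).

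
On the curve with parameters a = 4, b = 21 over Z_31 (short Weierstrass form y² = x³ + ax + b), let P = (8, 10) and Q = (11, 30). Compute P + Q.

(8, 10) + (11, 30). λ = (30 - 10)/(11 - 8) ≡ 20/3 mod 31. 3⁻¹ ≡ 21 (mod 31) since 3·21 = 63 ≡ 1, so λ ≡ 17.
  x = λ² - 8 - 11 = 289 - 19 ≡ 22; y = λ·(8 - 22) - 10 ≡ 0. → (22, 0)

(22, 0)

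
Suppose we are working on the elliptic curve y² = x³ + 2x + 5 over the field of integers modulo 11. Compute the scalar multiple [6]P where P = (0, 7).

(8, 7)

Double-and-add on 6 = (110)₂. Start with P = (0, 7) for the leading 1-bit.
double: tangent at (0, 7): λ = (3·0² + 2)/(2·7) ≡ 2/3. 3⁻¹ ≡ 4 (mod 11) since 3·4 = 12 ≡ 1, so λ ≡ 2·4 ≡ 8.
  x = λ² - 0 - 0 = 64 - 0 ≡ 9; y = λ·(0 - 9) - 7 ≡ 9. → (9, 9)
add P: (9, 9) + (0, 7). λ = (7 - 9)/(0 - 9) ≡ 9/2 mod 11. 2⁻¹ ≡ 6 (mod 11), so λ ≡ 10.
  x = λ² - 9 - 0 = 100 - 9 ≡ 3; y = λ·(9 - 3) - 9 ≡ 7. → (3, 7)
double: tangent at (3, 7): λ = (3·3² + 2)/(2·7) ≡ 7/3. 3⁻¹ ≡ 4 (mod 11) since 3·4 = 12 ≡ 1, so λ ≡ 7·4 ≡ 6.
  x = λ² - 3 - 3 = 36 - 6 ≡ 8; y = λ·(3 - 8) - 7 ≡ 7. → (8, 7)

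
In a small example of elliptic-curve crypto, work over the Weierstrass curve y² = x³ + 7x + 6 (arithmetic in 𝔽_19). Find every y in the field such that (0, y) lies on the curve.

x³ + 7x + 6 = 6 ≡ 6 (mod 19).
Square roots of 6 mod 19: 5 and 14 (since 5² = 25 ≡ 6).

5, 14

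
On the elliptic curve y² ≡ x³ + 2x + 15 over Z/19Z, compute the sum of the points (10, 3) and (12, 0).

(10, 3) + (12, 0). λ = (0 - 3)/(12 - 10) ≡ 16/2 mod 19. 2⁻¹ ≡ 10 (mod 19), so λ ≡ 8.
  x = λ² - 10 - 12 = 64 - 22 ≡ 4; y = λ·(10 - 4) - 3 ≡ 7. → (4, 7)

(4, 7)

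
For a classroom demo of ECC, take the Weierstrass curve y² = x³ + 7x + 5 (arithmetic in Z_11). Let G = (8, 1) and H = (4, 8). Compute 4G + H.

(0, 4)

First 4G:
Repeated addition: build up to 4G.
2G: tangent at (8, 1): λ = (3·8² + 7)/(2·1) ≡ 1/2. 2⁻¹ ≡ 6 (mod 11), so λ ≡ 1·6 ≡ 6.
  x = λ² - 8 - 8 = 36 - 16 ≡ 9; y = λ·(8 - 9) - 1 ≡ 4. → (9, 4)
3G: (9, 4) + (8, 1). λ = (1 - 4)/(8 - 9) ≡ 8/10 mod 11. 10⁻¹ ≡ 10 (mod 11), so λ ≡ 3.
  x = λ² - 9 - 8 = 9 - 17 ≡ 3; y = λ·(9 - 3) - 4 ≡ 3. → (3, 3)
4G: (3, 3) + (8, 1). λ = (1 - 3)/(8 - 3) ≡ 9/5 mod 11. 5⁻¹ ≡ 9 (mod 11) since 5·9 = 45 ≡ 1, so λ ≡ 4.
  x = λ² - 3 - 8 = 16 - 11 ≡ 5; y = λ·(3 - 5) - 3 ≡ 0. → (5, 0)
4G = (5, 0).
Finally 4G + H:
(5, 0) + (4, 8). λ = (8 - 0)/(4 - 5) ≡ 8/10 mod 11. 10⁻¹ ≡ 10 (mod 11), so λ ≡ 3.
  x = λ² - 5 - 4 = 9 - 9 ≡ 0; y = λ·(5 - 0) - 0 ≡ 4. → (0, 4)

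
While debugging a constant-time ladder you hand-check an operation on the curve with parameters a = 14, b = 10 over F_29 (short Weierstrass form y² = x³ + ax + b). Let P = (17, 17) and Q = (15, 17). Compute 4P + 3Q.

(20, 24)

First 4P:
Double-and-add on 4 = (100)₂. Start with P = (17, 17) for the leading 1-bit.
double: tangent at (17, 17): λ = (3·17² + 14)/(2·17) ≡ 11/5. 5⁻¹ ≡ 6 (mod 29), so λ ≡ 11·6 ≡ 8.
  x = λ² - 17 - 17 = 64 - 34 ≡ 1; y = λ·(17 - 1) - 17 ≡ 24. → (1, 24)
double: tangent at (1, 24): λ = (3·1² + 14)/(2·24) ≡ 17/19. 19⁻¹ ≡ 26 (mod 29), so λ ≡ 17·26 ≡ 7.
  x = λ² - 1 - 1 = 49 - 2 ≡ 18; y = λ·(1 - 18) - 24 ≡ 2. → (18, 2)
4P = (18, 2).
Next 3Q:
Repeated addition: build up to 3Q.
2Q: tangent at (15, 17): λ = (3·15² + 14)/(2·17) ≡ 22/5. 5⁻¹ ≡ 6 (mod 29) since 5·6 = 30 ≡ 1, so λ ≡ 22·6 ≡ 16.
  x = λ² - 15 - 15 = 256 - 30 ≡ 23; y = λ·(15 - 23) - 17 ≡ 0. → (23, 0)
3Q: (23, 0) + (15, 17). λ = (17 - 0)/(15 - 23) ≡ 17/21 mod 29. 21⁻¹ ≡ 18 (mod 29), so λ ≡ 16.
  x = λ² - 23 - 15 = 256 - 38 ≡ 15; y = λ·(23 - 15) - 0 ≡ 12. → (15, 12)
3Q = (15, 12).
Finally 4P + 3Q:
(18, 2) + (15, 12). λ = (12 - 2)/(15 - 18) ≡ 10/26 mod 29. 26⁻¹ ≡ 19 (mod 29) since 26·19 = 494 ≡ 1, so λ ≡ 16.
  x = λ² - 18 - 15 = 256 - 33 ≡ 20; y = λ·(18 - 20) - 2 ≡ 24. → (20, 24)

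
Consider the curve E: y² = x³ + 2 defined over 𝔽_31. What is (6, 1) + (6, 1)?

tangent at (6, 1): λ = (3·6² + 0)/(2·1) ≡ 15/2. 2⁻¹ ≡ 16 (mod 31), so λ ≡ 15·16 ≡ 23.
  x = λ² - 6 - 6 = 529 - 12 ≡ 21; y = λ·(6 - 21) - 1 ≡ 26. → (21, 26)

(21, 26)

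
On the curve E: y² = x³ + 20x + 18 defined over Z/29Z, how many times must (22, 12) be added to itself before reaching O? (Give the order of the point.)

2P: tangent at (22, 12): λ = (3·22² + 20)/(2·12) ≡ 22/24. 24⁻¹ ≡ 23 (mod 29) since 24·23 = 552 ≡ 1, so λ ≡ 22·23 ≡ 13.
  x = λ² - 22 - 22 = 169 - 44 ≡ 9; y = λ·(22 - 9) - 12 ≡ 12. → (9, 12)
3P: (9, 12) + (22, 12). λ = (12 - 12)/(22 - 9) ≡ 0/13 mod 29. 13⁻¹ ≡ 9 (mod 29), so λ ≡ 0.
  x = λ² - 9 - 22 = 0 - 31 ≡ 27; y = λ·(9 - 27) - 12 ≡ 17. → (27, 17)
4P: (27, 17) + (22, 12). λ = (12 - 17)/(22 - 27) ≡ 24/24 mod 29. 24⁻¹ ≡ 23 (mod 29), so λ ≡ 1.
  x = λ² - 27 - 22 = 1 - 49 ≡ 10; y = λ·(27 - 10) - 17 ≡ 0. → (10, 0)
5P: (10, 0) + (22, 12). λ = (12 - 0)/(22 - 10) ≡ 12/12 mod 29. 12⁻¹ ≡ 17 (mod 29) since 12·17 = 204 ≡ 1, so λ ≡ 1.
  x = λ² - 10 - 22 = 1 - 32 ≡ 27; y = λ·(10 - 27) - 0 ≡ 12. → (27, 12)
6P: (27, 12) + (22, 12). λ = (12 - 12)/(22 - 27) ≡ 0/24 mod 29. 24⁻¹ ≡ 23 (mod 29), so λ ≡ 0.
  x = λ² - 27 - 22 = 0 - 49 ≡ 9; y = λ·(27 - 9) - 12 ≡ 17. → (9, 17)
7P: (9, 17) + (22, 12). λ = (12 - 17)/(22 - 9) ≡ 24/13 mod 29. 13⁻¹ ≡ 9 (mod 29) since 13·9 = 117 ≡ 1, so λ ≡ 13.
  x = λ² - 9 - 22 = 169 - 31 ≡ 22; y = λ·(9 - 22) - 17 ≡ 17. → (22, 17)
8P: (22, 17) + (22, 12): same x and y₁ ≡ -y₂, so the sum is O.
8P = O, so the order is 8.

8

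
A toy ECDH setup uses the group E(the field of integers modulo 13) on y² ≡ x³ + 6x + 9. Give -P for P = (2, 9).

(2, 4)

-(2, 9) = (2, -9 mod 13) = (2, 4).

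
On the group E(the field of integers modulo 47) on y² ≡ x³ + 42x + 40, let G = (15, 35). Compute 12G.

(1, 41)

Double-and-add on 12 = (1100)₂. Start with G = (15, 35) for the leading 1-bit.
double: tangent at (15, 35): λ = (3·15² + 42)/(2·35) ≡ 12/23. 23⁻¹ ≡ 45 (mod 47), so λ ≡ 12·45 ≡ 23.
  x = λ² - 15 - 15 = 529 - 30 ≡ 29; y = λ·(15 - 29) - 35 ≡ 19. → (29, 19)
add G: (29, 19) + (15, 35). λ = (35 - 19)/(15 - 29) ≡ 16/33 mod 47. 33⁻¹ ≡ 10 (mod 47) since 33·10 = 330 ≡ 1, so λ ≡ 19.
  x = λ² - 29 - 15 = 361 - 44 ≡ 35; y = λ·(29 - 35) - 19 ≡ 8. → (35, 8)
double: tangent at (35, 8): λ = (3·35² + 42)/(2·8) ≡ 4/16. 16⁻¹ ≡ 3 (mod 47), so λ ≡ 4·3 ≡ 12.
  x = λ² - 35 - 35 = 144 - 70 ≡ 27; y = λ·(35 - 27) - 8 ≡ 41. → (27, 41)
double: tangent at (27, 41): λ = (3·27² + 42)/(2·41) ≡ 20/35. 35⁻¹ ≡ 43 (mod 47), so λ ≡ 20·43 ≡ 14.
  x = λ² - 27 - 27 = 196 - 54 ≡ 1; y = λ·(27 - 1) - 41 ≡ 41. → (1, 41)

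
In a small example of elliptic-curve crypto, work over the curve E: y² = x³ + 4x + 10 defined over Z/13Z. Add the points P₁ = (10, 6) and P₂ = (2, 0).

(10, 6) + (2, 0). λ = (0 - 6)/(2 - 10) ≡ 7/5 mod 13. 5⁻¹ ≡ 8 (mod 13) since 5·8 = 40 ≡ 1, so λ ≡ 4.
  x = λ² - 10 - 2 = 16 - 12 ≡ 4; y = λ·(10 - 4) - 6 ≡ 5. → (4, 5)

(4, 5)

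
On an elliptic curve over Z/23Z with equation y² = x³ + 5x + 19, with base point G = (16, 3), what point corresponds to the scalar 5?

(11, 5)

Double-and-add on 5 = (101)₂. Start with G = (16, 3) for the leading 1-bit.
double: tangent at (16, 3): λ = (3·16² + 5)/(2·3) ≡ 14/6. 6⁻¹ ≡ 4 (mod 23), so λ ≡ 14·4 ≡ 10.
  x = λ² - 16 - 16 = 100 - 32 ≡ 22; y = λ·(16 - 22) - 3 ≡ 6. → (22, 6)
double: tangent at (22, 6): λ = (3·22² + 5)/(2·6) ≡ 8/12. 12⁻¹ ≡ 2 (mod 23) since 12·2 = 24 ≡ 1, so λ ≡ 8·2 ≡ 16.
  x = λ² - 22 - 22 = 256 - 44 ≡ 5; y = λ·(22 - 5) - 6 ≡ 13. → (5, 13)
add G: (5, 13) + (16, 3). λ = (3 - 13)/(16 - 5) ≡ 13/11 mod 23. 11⁻¹ ≡ 21 (mod 23), so λ ≡ 20.
  x = λ² - 5 - 16 = 400 - 21 ≡ 11; y = λ·(5 - 11) - 13 ≡ 5. → (11, 5)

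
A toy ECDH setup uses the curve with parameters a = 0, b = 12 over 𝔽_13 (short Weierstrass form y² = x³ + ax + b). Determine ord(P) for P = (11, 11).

2P: tangent at (11, 11): λ = (3·11² + 0)/(2·11) ≡ 12/9. 9⁻¹ ≡ 3 (mod 13) since 9·3 = 27 ≡ 1, so λ ≡ 12·3 ≡ 10.
  x = λ² - 11 - 11 = 100 - 22 ≡ 0; y = λ·(11 - 0) - 11 ≡ 8. → (0, 8)
3P: (0, 8) + (11, 11). λ = (11 - 8)/(11 - 0) ≡ 3/11 mod 13. 11⁻¹ ≡ 6 (mod 13), so λ ≡ 5.
  x = λ² - 0 - 11 = 25 - 11 ≡ 1; y = λ·(0 - 1) - 8 ≡ 0. → (1, 0)
4P: (1, 0) + (11, 11). λ = (11 - 0)/(11 - 1) ≡ 11/10 mod 13. 10⁻¹ ≡ 4 (mod 13) since 10·4 = 40 ≡ 1, so λ ≡ 5.
  x = λ² - 1 - 11 = 25 - 12 ≡ 0; y = λ·(1 - 0) - 0 ≡ 5. → (0, 5)
5P: (0, 5) + (11, 11). λ = (11 - 5)/(11 - 0) ≡ 6/11 mod 13. 11⁻¹ ≡ 6 (mod 13), so λ ≡ 10.
  x = λ² - 0 - 11 = 100 - 11 ≡ 11; y = λ·(0 - 11) - 5 ≡ 2. → (11, 2)
6P: (11, 2) + (11, 11): same x and y₁ ≡ -y₂, so the sum is O.
6P = O, so the order is 6.

6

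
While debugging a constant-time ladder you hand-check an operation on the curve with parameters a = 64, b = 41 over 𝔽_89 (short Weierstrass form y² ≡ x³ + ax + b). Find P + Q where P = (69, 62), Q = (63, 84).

(69, 62) + (63, 84). λ = (84 - 62)/(63 - 69) ≡ 22/83 mod 89. 83⁻¹ ≡ 74 (mod 89) since 83·74 = 6142 ≡ 1, so λ ≡ 26.
  x = λ² - 69 - 63 = 676 - 132 ≡ 10; y = λ·(69 - 10) - 62 ≡ 48. → (10, 48)

(10, 48)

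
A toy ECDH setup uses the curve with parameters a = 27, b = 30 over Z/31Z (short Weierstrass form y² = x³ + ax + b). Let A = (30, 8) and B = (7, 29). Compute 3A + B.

(20, 18)

First 3A:
Repeated addition: build up to 3A.
2A: tangent at (30, 8): λ = (3·30² + 27)/(2·8) ≡ 30/16. 16⁻¹ ≡ 2 (mod 31), so λ ≡ 30·2 ≡ 29.
  x = λ² - 30 - 30 = 841 - 60 ≡ 6; y = λ·(30 - 6) - 8 ≡ 6. → (6, 6)
3A: (6, 6) + (30, 8). λ = (8 - 6)/(30 - 6) ≡ 2/24 mod 31. 24⁻¹ ≡ 22 (mod 31) since 24·22 = 528 ≡ 1, so λ ≡ 13.
  x = λ² - 6 - 30 = 169 - 36 ≡ 9; y = λ·(6 - 9) - 6 ≡ 17. → (9, 17)
3A = (9, 17).
Finally 3A + B:
(9, 17) + (7, 29). λ = (29 - 17)/(7 - 9) ≡ 12/29 mod 31. 29⁻¹ ≡ 15 (mod 31), so λ ≡ 25.
  x = λ² - 9 - 7 = 625 - 16 ≡ 20; y = λ·(9 - 20) - 17 ≡ 18. → (20, 18)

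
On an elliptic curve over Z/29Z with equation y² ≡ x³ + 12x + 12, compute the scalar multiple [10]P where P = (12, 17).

(22, 22)

Double-and-add on 10 = (1010)₂. Start with P = (12, 17) for the leading 1-bit.
double: tangent at (12, 17): λ = (3·12² + 12)/(2·17) ≡ 9/5. 5⁻¹ ≡ 6 (mod 29), so λ ≡ 9·6 ≡ 25.
  x = λ² - 12 - 12 = 625 - 24 ≡ 21; y = λ·(12 - 21) - 17 ≡ 19. → (21, 19)
double: tangent at (21, 19): λ = (3·21² + 12)/(2·19) ≡ 1/9. 9⁻¹ ≡ 13 (mod 29), so λ ≡ 1·13 ≡ 13.
  x = λ² - 21 - 21 = 169 - 42 ≡ 11; y = λ·(21 - 11) - 19 ≡ 24. → (11, 24)
add P: (11, 24) + (12, 17). λ = (17 - 24)/(12 - 11) ≡ 22/1 mod 29. 1⁻¹ ≡ 1 (mod 29), so λ ≡ 22.
  x = λ² - 11 - 12 = 484 - 23 ≡ 26; y = λ·(11 - 26) - 24 ≡ 23. → (26, 23)
double: tangent at (26, 23): λ = (3·26² + 12)/(2·23) ≡ 10/17. 17⁻¹ ≡ 12 (mod 29), so λ ≡ 10·12 ≡ 4.
  x = λ² - 26 - 26 = 16 - 52 ≡ 22; y = λ·(26 - 22) - 23 ≡ 22. → (22, 22)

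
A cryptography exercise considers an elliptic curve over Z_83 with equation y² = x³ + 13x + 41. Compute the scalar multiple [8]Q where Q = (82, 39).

(40, 30)

Repeated addition: build up to 8Q.
2Q: tangent at (82, 39): λ = (3·82² + 13)/(2·39) ≡ 16/78. 78⁻¹ ≡ 33 (mod 83) since 78·33 = 2574 ≡ 1, so λ ≡ 16·33 ≡ 30.
  x = λ² - 82 - 82 = 900 - 164 ≡ 72; y = λ·(82 - 72) - 39 ≡ 12. → (72, 12)
3Q: (72, 12) + (82, 39). λ = (39 - 12)/(82 - 72) ≡ 27/10 mod 83. 10⁻¹ ≡ 25 (mod 83) since 10·25 = 250 ≡ 1, so λ ≡ 11.
  x = λ² - 72 - 82 = 121 - 154 ≡ 50; y = λ·(72 - 50) - 12 ≡ 64. → (50, 64)
4Q: (50, 64) + (82, 39). λ = (39 - 64)/(82 - 50) ≡ 58/32 mod 83. 32⁻¹ ≡ 13 (mod 83), so λ ≡ 7.
  x = λ² - 50 - 82 = 49 - 132 ≡ 0; y = λ·(50 - 0) - 64 ≡ 37. → (0, 37)
5Q: (0, 37) + (82, 39). λ = (39 - 37)/(82 - 0) ≡ 2/82 mod 83. 82⁻¹ ≡ 82 (mod 83) since 82·82 = 6724 ≡ 1, so λ ≡ 81.
  x = λ² - 0 - 82 = 6561 - 82 ≡ 5; y = λ·(0 - 5) - 37 ≡ 56. → (5, 56)
6Q: (5, 56) + (82, 39). λ = (39 - 56)/(82 - 5) ≡ 66/77 mod 83. 77⁻¹ ≡ 69 (mod 83), so λ ≡ 72.
  x = λ² - 5 - 82 = 5184 - 87 ≡ 34; y = λ·(5 - 34) - 56 ≡ 14. → (34, 14)
7Q: (34, 14) + (82, 39). λ = (39 - 14)/(82 - 34) ≡ 25/48 mod 83. 48⁻¹ ≡ 64 (mod 83), so λ ≡ 23.
  x = λ² - 34 - 82 = 529 - 116 ≡ 81; y = λ·(34 - 81) - 14 ≡ 67. → (81, 67)
8Q: (81, 67) + (82, 39). λ = (39 - 67)/(82 - 81) ≡ 55/1 mod 83. 1⁻¹ ≡ 1 (mod 83), so λ ≡ 55.
  x = λ² - 81 - 82 = 3025 - 163 ≡ 40; y = λ·(81 - 40) - 67 ≡ 30. → (40, 30)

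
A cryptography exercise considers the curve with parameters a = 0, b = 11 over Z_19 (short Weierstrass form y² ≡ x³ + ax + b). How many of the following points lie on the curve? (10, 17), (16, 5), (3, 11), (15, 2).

2

(10, 17): 17² ≡ 4, rhs ≡ 4 → on.
(16, 5): 5² ≡ 6, rhs ≡ 3 → off.
(3, 11): 11² ≡ 7, rhs ≡ 0 → off.
(15, 2): 2² ≡ 4, rhs ≡ 4 → on.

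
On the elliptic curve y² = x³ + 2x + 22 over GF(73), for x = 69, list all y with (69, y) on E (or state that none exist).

13, 60

x³ + 2x + 22 = 328669 ≡ 23 (mod 73).
Square roots of 23 mod 73: 13 and 60 (since 13² = 169 ≡ 23).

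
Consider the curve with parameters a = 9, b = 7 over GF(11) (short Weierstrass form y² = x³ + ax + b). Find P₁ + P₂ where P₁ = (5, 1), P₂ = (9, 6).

(5, 1) + (9, 6). λ = (6 - 1)/(9 - 5) ≡ 5/4 mod 11. 4⁻¹ ≡ 3 (mod 11), so λ ≡ 4.
  x = λ² - 5 - 9 = 16 - 14 ≡ 2; y = λ·(5 - 2) - 1 ≡ 0. → (2, 0)

(2, 0)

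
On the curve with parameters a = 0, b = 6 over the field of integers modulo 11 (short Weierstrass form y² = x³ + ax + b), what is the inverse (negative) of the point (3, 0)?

-(3, 0) = (3, -0 mod 11) = (3, 0).

(3, 0)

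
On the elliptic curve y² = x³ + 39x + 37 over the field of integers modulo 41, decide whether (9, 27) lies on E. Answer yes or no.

y² = 27² ≡ 32; x³ + 39x + 37 = 1117 ≡ 10 (mod 41). 32 ≠ 10.

no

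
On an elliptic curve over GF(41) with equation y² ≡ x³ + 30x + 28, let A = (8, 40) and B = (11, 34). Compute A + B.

(8, 40) + (11, 34). λ = (34 - 40)/(11 - 8) ≡ 35/3 mod 41. 3⁻¹ ≡ 14 (mod 41) since 3·14 = 42 ≡ 1, so λ ≡ 39.
  x = λ² - 8 - 11 = 1521 - 19 ≡ 26; y = λ·(8 - 26) - 40 ≡ 37. → (26, 37)

(26, 37)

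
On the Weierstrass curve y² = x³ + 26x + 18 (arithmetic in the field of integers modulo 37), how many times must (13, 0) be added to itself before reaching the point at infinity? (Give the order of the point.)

2P: (13, 0) + (13, 0): same x and y₁ ≡ -y₂, so the sum is the point at infinity.
2P = the point at infinity, so the order is 2.

2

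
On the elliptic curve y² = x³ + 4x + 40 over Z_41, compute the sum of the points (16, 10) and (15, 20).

(28, 28)

(16, 10) + (15, 20). λ = (20 - 10)/(15 - 16) ≡ 10/40 mod 41. 40⁻¹ ≡ 40 (mod 41) since 40·40 = 1600 ≡ 1, so λ ≡ 31.
  x = λ² - 16 - 15 = 961 - 31 ≡ 28; y = λ·(16 - 28) - 10 ≡ 28. → (28, 28)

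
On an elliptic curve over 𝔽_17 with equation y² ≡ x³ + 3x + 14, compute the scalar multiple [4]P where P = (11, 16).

(11, 16)

Double-and-add on 4 = (100)₂. Start with P = (11, 16) for the leading 1-bit.
double: tangent at (11, 16): λ = (3·11² + 3)/(2·16) ≡ 9/15. 15⁻¹ ≡ 8 (mod 17) since 15·8 = 120 ≡ 1, so λ ≡ 9·8 ≡ 4.
  x = λ² - 11 - 11 = 16 - 22 ≡ 11; y = λ·(11 - 11) - 16 ≡ 1. → (11, 1)
double: tangent at (11, 1): λ = (3·11² + 3)/(2·1) ≡ 9/2. 2⁻¹ ≡ 9 (mod 17) since 2·9 = 18 ≡ 1, so λ ≡ 9·9 ≡ 13.
  x = λ² - 11 - 11 = 169 - 22 ≡ 11; y = λ·(11 - 11) - 1 ≡ 16. → (11, 16)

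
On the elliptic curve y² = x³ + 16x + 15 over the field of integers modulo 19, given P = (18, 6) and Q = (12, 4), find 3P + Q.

(12, 15)

First 3P:
Repeated addition: build up to 3P.
2P: tangent at (18, 6): λ = (3·18² + 16)/(2·6) ≡ 0/12. 12⁻¹ ≡ 8 (mod 19) since 12·8 = 96 ≡ 1, so λ ≡ 0·8 ≡ 0.
  x = λ² - 18 - 18 = 0 - 36 ≡ 2; y = λ·(18 - 2) - 6 ≡ 13. → (2, 13)
3P: (2, 13) + (18, 6). λ = (6 - 13)/(18 - 2) ≡ 12/16 mod 19. 16⁻¹ ≡ 6 (mod 19), so λ ≡ 15.
  x = λ² - 2 - 18 = 225 - 20 ≡ 15; y = λ·(2 - 15) - 13 ≡ 1. → (15, 1)
3P = (15, 1).
Finally 3P + Q:
(15, 1) + (12, 4). λ = (4 - 1)/(12 - 15) ≡ 3/16 mod 19. 16⁻¹ ≡ 6 (mod 19), so λ ≡ 18.
  x = λ² - 15 - 12 = 324 - 27 ≡ 12; y = λ·(15 - 12) - 1 ≡ 15. → (12, 15)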